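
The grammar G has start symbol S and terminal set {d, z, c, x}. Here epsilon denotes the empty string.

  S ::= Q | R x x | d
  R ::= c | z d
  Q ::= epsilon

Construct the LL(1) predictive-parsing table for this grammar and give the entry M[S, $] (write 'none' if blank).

FIRST(R) = {c, z}
FIRST(Q) = {epsilon}
FIRST(S) = {epsilon, c, d, z}  (via Q, R x x)
FOLLOW(S) includes $ since S is the start symbol.
FOLLOW(S): S appears on no right-hand side. Thus FOLLOW(S) = {$}.
For S ::= Q: FIRST(Q) = {epsilon}, so it goes in M[S, t] for t ∈ {}; since epsilon ∈ FIRST, also for every t ∈ FOLLOW(S) = {$}.
For S ::= R x x: FIRST(R x x) = {c, z}, so it goes in M[S, t] for t ∈ {c, z}.
For S ::= d: FIRST(d) = {d}, so it goes in M[S, t] for t ∈ {d}.

S ::= Q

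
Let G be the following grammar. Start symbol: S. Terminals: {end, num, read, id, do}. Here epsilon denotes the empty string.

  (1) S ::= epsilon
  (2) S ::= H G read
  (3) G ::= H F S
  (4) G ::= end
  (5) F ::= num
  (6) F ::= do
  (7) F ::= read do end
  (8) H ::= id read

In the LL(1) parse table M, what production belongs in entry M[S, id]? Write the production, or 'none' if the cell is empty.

FIRST(F) = {do, num, read}
FIRST(H) = {id}
FIRST(S) = {epsilon, id}  (via H G read)
FIRST(G) = {end, id}  (via H F S)
FOLLOW(S) includes $ since S is the start symbol.
FOLLOW(G): in S::=H G read, G is followed by read with FIRST {read}. Thus FOLLOW(G) = {read}.
FOLLOW(S): in G::=H F S, the suffix after S is empty, so FOLLOW(S) ⊇ FOLLOW(G) = {read}. Thus FOLLOW(S) = {$, read}.
For S ::= epsilon: FIRST(epsilon) = {epsilon}, so it goes in M[S, t] for t ∈ {}; since epsilon ∈ FIRST, also for every t ∈ FOLLOW(S) = {$, read}.
For S ::= H G read: FIRST(H G read) = {id}, so it goes in M[S, t] for t ∈ {id}.

S ::= H G read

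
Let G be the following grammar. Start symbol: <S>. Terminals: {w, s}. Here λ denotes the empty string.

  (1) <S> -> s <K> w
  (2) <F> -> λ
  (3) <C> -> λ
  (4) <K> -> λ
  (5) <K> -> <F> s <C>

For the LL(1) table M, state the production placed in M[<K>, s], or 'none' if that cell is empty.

FIRST(<S>): from <S>->s <K> w we get {s}. So FIRST(<S>) = {s}.
FIRST(<F>): from <F>->λ we get {λ}. So FIRST(<F>) = {λ}.
FIRST(<C>): from <C>->λ we get {λ}. So FIRST(<C>) = {λ}.
FIRST(<K>): from <K>->λ we get {λ}; from <K>-><F> s <C> we get {s}. So FIRST(<K>) = {λ, s}.
FOLLOW(<S>) includes $ since <S> is the start symbol.
FOLLOW(<K>): in <S>->s <K> w, <K> is followed by w with FIRST {w}. Thus FOLLOW(<K>) = {w}.
For <K> -> λ: FIRST(λ) = {λ}, so it goes in M[<K>, t] for t ∈ {}; since λ ∈ FIRST, also for every t ∈ FOLLOW(<K>) = {w}.
For <K> -> <F> s <C>: FIRST(<F> s <C>) = {s}, so it goes in M[<K>, t] for t ∈ {s}.

<K> -> <F> s <C>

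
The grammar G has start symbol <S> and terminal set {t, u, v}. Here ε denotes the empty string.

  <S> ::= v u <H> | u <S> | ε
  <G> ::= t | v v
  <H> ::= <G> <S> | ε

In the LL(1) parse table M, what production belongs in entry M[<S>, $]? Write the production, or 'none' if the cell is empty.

FIRST(<S>) = {ε, u, v}
FIRST(<G>) = {t, v}
FIRST(<H>) = {ε, t, v}  (via <G> <S>)
FOLLOW(<S>) includes $ since <S> is the start symbol.
FOLLOW(<S>): in <S>::=u <S>, the suffix after <S> is empty (adds nothing new); in <H>::=<G> <S>, the suffix after <S> is empty, so FOLLOW(<S>) ⊇ FOLLOW(<H>) = {$}. Thus FOLLOW(<S>) = {$}.
FOLLOW(<H>): in <S>::=v u <H>, the suffix after <H> is empty, so FOLLOW(<H>) ⊇ FOLLOW(<S>) = {$}. Thus FOLLOW(<H>) = {$}.
For <S> ::= v u <H>: FIRST(v u <H>) = {v}, so it goes in M[<S>, t] for t ∈ {v}.
For <S> ::= u <S>: FIRST(u <S>) = {u}, so it goes in M[<S>, t] for t ∈ {u}.
For <S> ::= ε: FIRST(ε) = {ε}, so it goes in M[<S>, t] for t ∈ {}; since ε ∈ FIRST, also for every t ∈ FOLLOW(<S>) = {$}.

<S> ::= ε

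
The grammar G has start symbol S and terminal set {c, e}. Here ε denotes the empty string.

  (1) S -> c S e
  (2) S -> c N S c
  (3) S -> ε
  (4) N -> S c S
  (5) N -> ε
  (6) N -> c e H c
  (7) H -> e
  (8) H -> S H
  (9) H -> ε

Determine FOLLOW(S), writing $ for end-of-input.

{$, c, e}

FIRST(S) = {ε, c}
FIRST(N) = {ε, c}  (via S c S)
FIRST(H) = {ε, c, e}  (via S H)
FOLLOW(S) includes $ since S is the start symbol.
FOLLOW(N): in S->c N S c, N is followed by S c with FIRST {c}. Thus FOLLOW(N) = {c}.
FOLLOW(H): in N->c e H c, H is followed by c with FIRST {c}; in H->S H, the suffix after H is empty (adds nothing new). Thus FOLLOW(H) = {c}.
FOLLOW(S): in S->c S e, S is followed by e with FIRST {e}; in S->c N S c, S is followed by c with FIRST {c}; in N->S c S (occurrence 1), S is followed by c S with FIRST {c}; in N->S c S (occurrence 2), the suffix after S is empty, so FOLLOW(S) ⊇ FOLLOW(N) = {c}; in H->S H, S is followed by H with FIRST {ε, c, e}; in H->S H, the suffix after S is nullable, so FOLLOW(S) ⊇ FOLLOW(H) = {c}. Thus FOLLOW(S) = {$, c, e}.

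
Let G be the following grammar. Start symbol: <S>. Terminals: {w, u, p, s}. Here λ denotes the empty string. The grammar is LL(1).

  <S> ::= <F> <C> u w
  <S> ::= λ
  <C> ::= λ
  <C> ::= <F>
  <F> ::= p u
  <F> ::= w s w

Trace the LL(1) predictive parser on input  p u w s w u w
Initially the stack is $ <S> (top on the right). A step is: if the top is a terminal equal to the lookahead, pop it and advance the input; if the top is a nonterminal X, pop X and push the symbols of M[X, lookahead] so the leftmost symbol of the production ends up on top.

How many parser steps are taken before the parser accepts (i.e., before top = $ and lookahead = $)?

11

      Stack          Input            Action
   1  $ <S>          p u w s w u w $  expand <S> ::= <F> <C> u w
   2  $ w u <C> <F>  p u w s w u w $  expand <F> ::= p u
   3  $ w u <C> u p  p u w s w u w $  match p
   4  $ w u <C> u    u w s w u w $    match u
   5  $ w u <C>      w s w u w $      expand <C> ::= <F>
   6  $ w u <F>      w s w u w $      expand <F> ::= w s w
   7  $ w u w s w    w s w u w $      match w
   8  $ w u w s      s w u w $        match s
   9  $ w u w        w u w $          match w
  10  $ w u          u w $            match u
  11  $ w            w $              match w
Accept reached after 11 steps.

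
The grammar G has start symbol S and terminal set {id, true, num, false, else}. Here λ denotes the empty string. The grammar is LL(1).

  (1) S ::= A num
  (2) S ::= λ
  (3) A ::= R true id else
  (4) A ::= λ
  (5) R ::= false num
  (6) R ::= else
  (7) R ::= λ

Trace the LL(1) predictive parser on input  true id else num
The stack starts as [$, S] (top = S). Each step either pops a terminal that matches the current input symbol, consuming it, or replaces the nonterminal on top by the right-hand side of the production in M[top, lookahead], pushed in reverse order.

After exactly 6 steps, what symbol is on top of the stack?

     Stack                 Input               Action
  1  $ S                   true id else num $  expand S ::= A num
  2  $ num A               true id else num $  expand A ::= R true id else
  3  $ num else id true R  true id else num $  expand R ::= λ
  4  $ num else id true    true id else num $  match true
  5  $ num else id         id else num $       match id
  6  $ num else            else num $          match else
Stack after step 6: $ num (top = num).

num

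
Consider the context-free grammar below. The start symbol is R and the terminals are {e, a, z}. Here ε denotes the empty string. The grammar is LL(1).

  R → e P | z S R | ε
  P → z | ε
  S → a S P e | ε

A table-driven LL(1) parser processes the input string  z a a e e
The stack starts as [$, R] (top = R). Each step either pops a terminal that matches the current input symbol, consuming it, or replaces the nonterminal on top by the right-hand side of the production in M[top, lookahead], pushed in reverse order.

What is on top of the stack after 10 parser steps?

e

      Stack            Input        Action
   1  $ R              z a a e e $  expand R → z S R
   2  $ R S z          z a a e e $  match z
   3  $ R S            a a e e $    expand S → a S P e
   4  $ R e P S a      a a e e $    match a
   5  $ R e P S        a e e $      expand S → a S P e
   6  $ R e P e P S a  a e e $      match a
   7  $ R e P e P S    e e $        expand S → ε
   8  $ R e P e P      e e $        expand P → ε
   9  $ R e P e        e e $        match e
  10  $ R e P          e $          expand P → ε
Stack after step 10: $ R e (top = e).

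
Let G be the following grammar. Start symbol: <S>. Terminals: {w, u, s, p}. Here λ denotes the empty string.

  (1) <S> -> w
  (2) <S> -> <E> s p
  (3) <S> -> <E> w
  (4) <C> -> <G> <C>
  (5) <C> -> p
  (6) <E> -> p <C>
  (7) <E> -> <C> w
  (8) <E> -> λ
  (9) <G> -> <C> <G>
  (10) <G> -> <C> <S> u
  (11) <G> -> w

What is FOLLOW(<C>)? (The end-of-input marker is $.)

{p, s, w}

FIRST(<S>): from <S>->w we get {w}; from <S>-><E> s p we get {p, s, w}; from <S>-><E> w we get {p, w}. So FIRST(<S>) = {p, s, w}.
FIRST(<C>): from <C>-><G> <C> we get {p, w}; from <C>->p we get {p}. So FIRST(<C>) = {p, w}.
FIRST(<E>): from <E>->p <C> we get {p}; from <E>-><C> w we get {p, w}; from <E>->λ we get {λ}. So FIRST(<E>) = {λ, p, w}.
FIRST(<G>): from <G>-><C> <G> we get {p, w}; from <G>-><C> <S> u we get {p, w}; from <G>->w we get {w}. So FIRST(<G>) = {p, w}.
FOLLOW(<S>) includes $ since <S> is the start symbol.
FOLLOW(<S>): in <G>-><C> <S> u, <S> is followed by u with FIRST {u}. Thus FOLLOW(<S>) = {$, u}.
FOLLOW(<E>): in <S>-><E> s p, <E> is followed by s p with FIRST {s}; in <S>-><E> w, <E> is followed by w with FIRST {w}. Thus FOLLOW(<E>) = {s, w}.
FOLLOW(<C>): in <C>-><G> <C>, the suffix after <C> is empty (adds nothing new); in <E>->p <C>, the suffix after <C> is empty, so FOLLOW(<C>) ⊇ FOLLOW(<E>) = {s, w}; in <E>-><C> w, <C> is followed by w with FIRST {w}; in <G>-><C> <G>, <C> is followed by <G> with FIRST {p, w}; in <G>-><C> <S> u, <C> is followed by <S> u with FIRST {p, s, w}. Thus FOLLOW(<C>) = {p, s, w}.
FOLLOW(<G>): in <C>-><G> <C>, <G> is followed by <C> with FIRST {p, w}; in <G>-><C> <G>, the suffix after <G> is empty (adds nothing new). Thus FOLLOW(<G>) = {p, w}.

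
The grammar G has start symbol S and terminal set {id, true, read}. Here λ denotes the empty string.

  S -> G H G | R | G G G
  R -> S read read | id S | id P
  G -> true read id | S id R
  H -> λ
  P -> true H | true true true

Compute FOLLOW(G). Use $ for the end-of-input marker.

FIRST(H): from H->λ we get {λ}. So FIRST(H) = {λ}.
FIRST(P): from P->true H we get {true}; from P->true true true we get {true}. So FIRST(P) = {true}.
FIRST(S): from S->G H G we get {id, true}; from S->R we get {id, true}; from S->G G G we get {id, true}. So FIRST(S) = {id, true}.
FIRST(R): from R->S read read we get {id, true}; from R->id S we get {id}; from R->id P we get {id}. So FIRST(R) = {id, true}.
FIRST(G): from G->true read id we get {true}; from G->S id R we get {id, true}. So FIRST(G) = {id, true}.
FOLLOW(S) includes $ since S is the start symbol.
FOLLOW(S): in R->S read read, S is followed by read read with FIRST {read}; in R->id S, the suffix after S is empty, so FOLLOW(S) ⊇ FOLLOW(R) = {$, id, read, true}; in G->S id R, S is followed by id R with FIRST {id}. Thus FOLLOW(S) = {$, id, read, true}.
FOLLOW(G): in S->G H G (occurrence 1), G is followed by H G with FIRST {id, true}; in S->G H G (occurrence 2), the suffix after G is empty, so FOLLOW(G) ⊇ FOLLOW(S) = {$, id, read, true}; in S->G G G (occurrence 1), G is followed by G G with FIRST {id, true}; in S->G G G (occurrence 2), G is followed by G with FIRST {id, true}; in S->G G G (occurrence 3), the suffix after G is empty, so FOLLOW(G) ⊇ FOLLOW(S) = {$, id, read, true}. Thus FOLLOW(G) = {$, id, read, true}.
FOLLOW(R): in S->R, the suffix after R is empty, so FOLLOW(R) ⊇ FOLLOW(S) = {$, id, read, true}; in G->S id R, the suffix after R is empty, so FOLLOW(R) ⊇ FOLLOW(G) = {$, id, read, true}. Thus FOLLOW(R) = {$, id, read, true}.
FOLLOW(P): in R->id P, the suffix after P is empty, so FOLLOW(P) ⊇ FOLLOW(R) = {$, id, read, true}. Thus FOLLOW(P) = {$, id, read, true}.
FOLLOW(H): in S->G H G, H is followed by G with FIRST {id, true}; in P->true H, the suffix after H is empty, so FOLLOW(H) ⊇ FOLLOW(P) = {$, id, read, true}. Thus FOLLOW(H) = {$, id, read, true}.

{$, id, read, true}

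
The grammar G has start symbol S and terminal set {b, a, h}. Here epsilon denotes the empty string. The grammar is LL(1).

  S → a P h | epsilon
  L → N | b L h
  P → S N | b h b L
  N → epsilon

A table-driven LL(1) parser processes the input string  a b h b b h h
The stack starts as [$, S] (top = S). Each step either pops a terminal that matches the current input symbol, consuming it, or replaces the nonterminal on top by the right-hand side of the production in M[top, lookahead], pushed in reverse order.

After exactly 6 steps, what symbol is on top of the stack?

     Stack        Input            Action
  1  $ S          a b h b b h h $  expand S → a P h
  2  $ h P a      a b h b b h h $  match a
  3  $ h P        b h b b h h $    expand P → b h b L
  4  $ h L b h b  b h b b h h $    match b
  5  $ h L b h    h b b h h $      match h
  6  $ h L b      b b h h $        match b
Stack after step 6: $ h L (top = L).

L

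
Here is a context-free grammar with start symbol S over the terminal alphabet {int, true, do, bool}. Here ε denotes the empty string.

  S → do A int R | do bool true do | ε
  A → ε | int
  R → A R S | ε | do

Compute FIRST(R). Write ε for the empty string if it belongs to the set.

{ε, do, int}

FIRST(S): from S→do A int R we get {do}; from S→do bool true do we get {do}; from S→ε we get {ε}. So FIRST(S) = {ε, do}.
FIRST(A): from A→ε we get {ε}; from A→int we get {int}. So FIRST(A) = {ε, int}.
FIRST(R): from R→A R S we get {ε, do, int}; from R→ε we get {ε}; from R→do we get {do}. So FIRST(R) = {ε, do, int}.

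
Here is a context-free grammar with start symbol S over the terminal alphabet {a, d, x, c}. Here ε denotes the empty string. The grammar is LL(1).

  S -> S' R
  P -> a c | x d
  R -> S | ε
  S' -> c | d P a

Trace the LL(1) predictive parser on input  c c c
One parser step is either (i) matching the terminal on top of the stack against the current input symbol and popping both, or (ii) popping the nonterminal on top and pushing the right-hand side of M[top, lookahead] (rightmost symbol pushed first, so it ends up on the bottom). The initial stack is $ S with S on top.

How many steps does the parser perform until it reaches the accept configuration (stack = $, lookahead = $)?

12

      Stack   Input    Action
   1  $ S     c c c $  expand S -> S' R
   2  $ R S'  c c c $  expand S' -> c
   3  $ R c   c c c $  match c
   4  $ R     c c $    expand R -> S
   5  $ S     c c $    expand S -> S' R
   6  $ R S'  c c $    expand S' -> c
   7  $ R c   c c $    match c
   8  $ R     c $      expand R -> S
   9  $ S     c $      expand S -> S' R
  10  $ R S'  c $      expand S' -> c
  11  $ R c   c $      match c
  12  $ R     $        expand R -> ε
Accept reached after 12 steps.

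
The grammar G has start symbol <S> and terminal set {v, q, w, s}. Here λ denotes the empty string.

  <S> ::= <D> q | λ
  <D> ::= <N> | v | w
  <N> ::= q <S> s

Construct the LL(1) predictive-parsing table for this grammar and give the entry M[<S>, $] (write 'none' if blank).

FIRST(<N>): from <N>::=q <S> s we get {q}. So FIRST(<N>) = {q}.
FIRST(<D>): from <D>::=<N> we get {q}; from <D>::=v we get {v}; from <D>::=w we get {w}. So FIRST(<D>) = {q, v, w}.
FIRST(<S>): from <S>::=<D> q we get {q, v, w}; from <S>::=λ we get {λ}. So FIRST(<S>) = {λ, q, v, w}.
FOLLOW(<S>) includes $ since <S> is the start symbol.
FOLLOW(<S>): in <N>::=q <S> s, <S> is followed by s with FIRST {s}. Thus FOLLOW(<S>) = {$, s}.
For <S> ::= <D> q: FIRST(<D> q) = {q, v, w}, so it goes in M[<S>, t] for t ∈ {q, v, w}.
For <S> ::= λ: FIRST(λ) = {λ}, so it goes in M[<S>, t] for t ∈ {}; since λ ∈ FIRST, also for every t ∈ FOLLOW(<S>) = {$, s}.

<S> ::= λ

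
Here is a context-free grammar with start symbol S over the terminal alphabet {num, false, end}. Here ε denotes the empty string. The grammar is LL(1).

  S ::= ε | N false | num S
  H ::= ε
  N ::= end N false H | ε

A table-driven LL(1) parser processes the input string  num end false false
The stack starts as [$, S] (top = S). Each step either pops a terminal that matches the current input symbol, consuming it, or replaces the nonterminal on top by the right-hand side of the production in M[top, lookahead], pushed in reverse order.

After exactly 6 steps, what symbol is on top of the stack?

false

     Stack                  Input                  Action
  1  $ S                    num end false false $  expand S ::= num S
  2  $ S num                num end false false $  match num
  3  $ S                    end false false $      expand S ::= N false
  4  $ false N              end false false $      expand N ::= end N false H
  5  $ false H false N end  end false false $      match end
  6  $ false H false N      false false $          expand N ::= ε
Stack after step 6: $ false H false (top = false).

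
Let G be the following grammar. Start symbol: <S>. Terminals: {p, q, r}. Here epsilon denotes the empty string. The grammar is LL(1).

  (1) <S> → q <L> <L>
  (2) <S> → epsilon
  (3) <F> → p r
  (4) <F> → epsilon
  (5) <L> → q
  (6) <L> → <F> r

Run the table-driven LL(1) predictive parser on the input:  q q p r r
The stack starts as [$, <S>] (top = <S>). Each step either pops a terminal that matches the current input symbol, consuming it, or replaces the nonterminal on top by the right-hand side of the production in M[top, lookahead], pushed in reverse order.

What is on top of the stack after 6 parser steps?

     Stack        Input        Action
  1  $ <S>        q q p r r $  expand <S> → q <L> <L>
  2  $ <L> <L> q  q q p r r $  match q
  3  $ <L> <L>    q p r r $    expand <L> → q
  4  $ <L> q      q p r r $    match q
  5  $ <L>        p r r $      expand <L> → <F> r
  6  $ r <F>      p r r $      expand <F> → p r
Stack after step 6: $ r r p (top = p).

p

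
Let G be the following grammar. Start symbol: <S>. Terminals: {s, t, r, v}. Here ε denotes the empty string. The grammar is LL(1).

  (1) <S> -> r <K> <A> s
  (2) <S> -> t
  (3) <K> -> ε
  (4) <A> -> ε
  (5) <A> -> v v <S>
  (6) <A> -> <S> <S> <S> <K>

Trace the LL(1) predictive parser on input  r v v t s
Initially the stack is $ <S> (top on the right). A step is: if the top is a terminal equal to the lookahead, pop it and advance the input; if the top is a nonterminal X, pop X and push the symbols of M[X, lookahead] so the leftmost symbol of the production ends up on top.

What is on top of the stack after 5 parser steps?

     Stack          Input        Action
  1  $ <S>          r v v t s $  expand <S> -> r <K> <A> s
  2  $ s <A> <K> r  r v v t s $  match r
  3  $ s <A> <K>    v v t s $    expand <K> -> ε
  4  $ s <A>        v v t s $    expand <A> -> v v <S>
  5  $ s <S> v v    v v t s $    match v
Stack after step 5: $ s <S> v (top = v).

v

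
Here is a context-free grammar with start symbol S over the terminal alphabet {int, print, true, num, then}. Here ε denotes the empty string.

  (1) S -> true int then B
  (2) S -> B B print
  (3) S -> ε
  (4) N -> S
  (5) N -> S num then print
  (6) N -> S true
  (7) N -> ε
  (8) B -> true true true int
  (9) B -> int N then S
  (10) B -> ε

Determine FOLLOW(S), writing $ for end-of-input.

FIRST(B): from B->true true true int we get {true}; from B->int N then S we get {int}; from B->ε we get {ε}. So FIRST(B) = {ε, int, true}.
FIRST(S): from S->true int then B we get {true}; from S->B B print we get {int, print, true}; from S->ε we get {ε}. So FIRST(S) = {ε, int, print, true}.
FIRST(N): from N->S we get {ε, int, print, true}; from N->S num then print we get {int, num, print, true}; from N->S true we get {int, print, true}; from N->ε we get {ε}. So FIRST(N) = {ε, int, num, print, true}.
FOLLOW(S) includes $ since S is the start symbol.
FOLLOW(N): in B->int N then S, N is followed by then S with FIRST {then}. Thus FOLLOW(N) = {then}.
FOLLOW(S): in N->S, the suffix after S is empty, so FOLLOW(S) ⊇ FOLLOW(N) = {then}; in N->S num then print, S is followed by num then print with FIRST {num}; in N->S true, S is followed by true with FIRST {true}; in B->int N then S, the suffix after S is empty, so FOLLOW(S) ⊇ FOLLOW(B) = {$, int, num, print, then, true}. Thus FOLLOW(S) = {$, int, num, print, then, true}.
FOLLOW(B): in S->true int then B, the suffix after B is empty, so FOLLOW(B) ⊇ FOLLOW(S) = {$, int, num, print, then, true}; in S->B B print (occurrence 1), B is followed by B print with FIRST {int, print, true}; in S->B B print (occurrence 2), B is followed by print with FIRST {print}. Thus FOLLOW(B) = {$, int, num, print, then, true}.

{$, int, num, print, then, true}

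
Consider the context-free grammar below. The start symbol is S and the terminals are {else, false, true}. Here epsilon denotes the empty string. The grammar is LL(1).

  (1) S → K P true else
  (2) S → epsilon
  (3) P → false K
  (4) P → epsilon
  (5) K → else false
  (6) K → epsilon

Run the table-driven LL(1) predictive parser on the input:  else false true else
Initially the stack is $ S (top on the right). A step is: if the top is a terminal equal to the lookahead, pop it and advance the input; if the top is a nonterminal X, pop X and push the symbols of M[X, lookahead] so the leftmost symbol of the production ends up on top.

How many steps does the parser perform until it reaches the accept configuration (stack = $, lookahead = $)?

7

     Stack                     Input                   Action
  1  $ S                       else false true else $  expand S → K P true else
  2  $ else true P K           else false true else $  expand K → else false
  3  $ else true P false else  else false true else $  match else
  4  $ else true P false       false true else $       match false
  5  $ else true P             true else $             expand P → epsilon
  6  $ else true               true else $             match true
  7  $ else                    else $                  match else
Accept reached after 7 steps.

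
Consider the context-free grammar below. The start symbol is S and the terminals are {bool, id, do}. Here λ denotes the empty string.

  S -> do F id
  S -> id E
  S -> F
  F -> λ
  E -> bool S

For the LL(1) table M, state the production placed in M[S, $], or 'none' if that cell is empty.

FIRST(F): from F->λ we get {λ}. So FIRST(F) = {λ}.
FIRST(E): from E->bool S we get {bool}. So FIRST(E) = {bool}.
FIRST(S): from S->do F id we get {do}; from S->id E we get {id}; from S->F we get {λ}. So FIRST(S) = {λ, do, id}.
FOLLOW(S) includes $ since S is the start symbol.
FOLLOW(S): in E->bool S, the suffix after S is empty, so FOLLOW(S) ⊇ FOLLOW(E) = {$}. Thus FOLLOW(S) = {$}.
FOLLOW(E): in S->id E, the suffix after E is empty, so FOLLOW(E) ⊇ FOLLOW(S) = {$}. Thus FOLLOW(E) = {$}.
For S -> do F id: FIRST(do F id) = {do}, so it goes in M[S, t] for t ∈ {do}.
For S -> id E: FIRST(id E) = {id}, so it goes in M[S, t] for t ∈ {id}.
For S -> F: FIRST(F) = {λ}, so it goes in M[S, t] for t ∈ {}; since λ ∈ FIRST, also for every t ∈ FOLLOW(S) = {$}.

S -> F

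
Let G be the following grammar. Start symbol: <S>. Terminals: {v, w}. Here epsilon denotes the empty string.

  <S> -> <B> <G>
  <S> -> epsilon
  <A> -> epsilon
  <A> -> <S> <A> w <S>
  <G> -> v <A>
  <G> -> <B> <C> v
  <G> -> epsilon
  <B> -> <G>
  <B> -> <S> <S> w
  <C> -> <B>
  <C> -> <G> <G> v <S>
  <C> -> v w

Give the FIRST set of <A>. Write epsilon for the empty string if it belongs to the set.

{epsilon, v, w}

FIRST(<S>) = {epsilon, v, w}  (via <B> <G>)
FIRST(<A>) = {epsilon, v, w}  (via <S> <A> w <S>)
FIRST(<G>) = {epsilon, v, w}  (via <B> <C> v)
FIRST(<B>) = {epsilon, v, w}  (via <G>, <S> <S> w)
FIRST(<C>) = {epsilon, v, w}  (via <B>, <G> <G> v <S>)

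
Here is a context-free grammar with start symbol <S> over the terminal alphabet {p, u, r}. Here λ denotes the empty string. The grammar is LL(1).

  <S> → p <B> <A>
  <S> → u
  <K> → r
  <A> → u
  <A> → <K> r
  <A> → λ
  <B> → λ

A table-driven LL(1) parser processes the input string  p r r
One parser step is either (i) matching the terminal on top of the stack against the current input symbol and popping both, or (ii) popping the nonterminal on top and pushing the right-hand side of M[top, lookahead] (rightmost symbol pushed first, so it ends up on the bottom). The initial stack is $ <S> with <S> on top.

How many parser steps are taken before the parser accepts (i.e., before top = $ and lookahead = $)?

7

     Stack        Input    Action
  1  $ <S>        p r r $  expand <S> → p <B> <A>
  2  $ <A> <B> p  p r r $  match p
  3  $ <A> <B>    r r $    expand <B> → λ
  4  $ <A>        r r $    expand <A> → <K> r
  5  $ r <K>      r r $    expand <K> → r
  6  $ r r        r r $    match r
  7  $ r          r $      match r
Accept reached after 7 steps.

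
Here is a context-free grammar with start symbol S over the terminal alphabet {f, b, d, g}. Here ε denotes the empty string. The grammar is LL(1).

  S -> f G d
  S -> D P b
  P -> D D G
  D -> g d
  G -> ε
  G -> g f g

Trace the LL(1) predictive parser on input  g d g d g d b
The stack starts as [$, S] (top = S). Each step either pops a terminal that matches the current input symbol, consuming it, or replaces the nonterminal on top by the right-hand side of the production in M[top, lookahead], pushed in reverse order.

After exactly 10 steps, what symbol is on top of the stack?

d

      Stack        Input            Action
   1  $ S          g d g d g d b $  expand S -> D P b
   2  $ b P D      g d g d g d b $  expand D -> g d
   3  $ b P d g    g d g d g d b $  match g
   4  $ b P d      d g d g d b $    match d
   5  $ b P        g d g d b $      expand P -> D D G
   6  $ b G D D    g d g d b $      expand D -> g d
   7  $ b G D d g  g d g d b $      match g
   8  $ b G D d    d g d b $        match d
   9  $ b G D      g d b $          expand D -> g d
  10  $ b G d g    g d b $          match g
Stack after step 10: $ b G d (top = d).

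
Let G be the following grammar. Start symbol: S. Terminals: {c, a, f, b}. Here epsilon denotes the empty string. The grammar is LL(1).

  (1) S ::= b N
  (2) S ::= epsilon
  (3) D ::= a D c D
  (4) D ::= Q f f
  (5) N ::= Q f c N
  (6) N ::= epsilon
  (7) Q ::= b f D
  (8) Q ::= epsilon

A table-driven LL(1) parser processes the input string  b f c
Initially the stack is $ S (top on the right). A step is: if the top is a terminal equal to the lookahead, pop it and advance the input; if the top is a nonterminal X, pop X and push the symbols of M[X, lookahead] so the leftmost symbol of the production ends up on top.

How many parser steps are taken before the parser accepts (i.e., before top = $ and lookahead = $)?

     Stack      Input    Action
  1  $ S        b f c $  expand S ::= b N
  2  $ N b      b f c $  match b
  3  $ N        f c $    expand N ::= Q f c N
  4  $ N c f Q  f c $    expand Q ::= epsilon
  5  $ N c f    f c $    match f
  6  $ N c      c $      match c
  7  $ N        $        expand N ::= epsilon
Accept reached after 7 steps.

7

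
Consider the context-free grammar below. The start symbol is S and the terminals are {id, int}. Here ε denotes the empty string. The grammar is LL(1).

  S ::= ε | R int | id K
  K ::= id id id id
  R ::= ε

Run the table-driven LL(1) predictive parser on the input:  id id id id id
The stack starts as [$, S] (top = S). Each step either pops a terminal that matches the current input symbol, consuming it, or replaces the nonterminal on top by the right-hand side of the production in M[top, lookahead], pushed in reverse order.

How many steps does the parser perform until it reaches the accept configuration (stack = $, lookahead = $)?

7

step 1: stack=$ S  input=id id id id id $  — expand S ::= id K
step 2: stack=$ K id  input=id id id id id $  — match id
step 3: stack=$ K  input=id id id id $  — expand K ::= id id id id
step 4: stack=$ id id id id  input=id id id id $  — match id
step 5: stack=$ id id id  input=id id id $  — match id
step 6: stack=$ id id  input=id id $  — match id
step 7: stack=$ id  input=id $  — match id
Accept reached after 7 steps.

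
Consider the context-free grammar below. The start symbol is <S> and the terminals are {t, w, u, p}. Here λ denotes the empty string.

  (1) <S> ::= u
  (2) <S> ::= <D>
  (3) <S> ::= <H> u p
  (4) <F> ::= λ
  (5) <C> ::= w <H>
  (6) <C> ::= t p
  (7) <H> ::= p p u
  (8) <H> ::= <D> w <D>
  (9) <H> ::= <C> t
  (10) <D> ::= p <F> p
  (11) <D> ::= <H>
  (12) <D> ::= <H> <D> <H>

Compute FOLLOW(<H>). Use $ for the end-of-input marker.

FIRST(<F>): from <F>::=λ we get {λ}. So FIRST(<F>) = {λ}.
FIRST(<C>): from <C>::=w <H> we get {w}; from <C>::=t p we get {t}. So FIRST(<C>) = {t, w}.
FIRST(<S>): from <S>::=u we get {u}; from <S>::=<D> we get {p, t, w}; from <S>::=<H> u p we get {p, t, w}. So FIRST(<S>) = {p, t, u, w}.
FIRST(<H>): from <H>::=p p u we get {p}; from <H>::=<D> w <D> we get {p, t, w}; from <H>::=<C> t we get {t, w}. So FIRST(<H>) = {p, t, w}.
FIRST(<D>): from <D>::=p <F> p we get {p}; from <D>::=<H> we get {p, t, w}; from <D>::=<H> <D> <H> we get {p, t, w}. So FIRST(<D>) = {p, t, w}.
FOLLOW(<S>) includes $ since <S> is the start symbol.
FOLLOW(<S>): <S> appears on no right-hand side. Thus FOLLOW(<S>) = {$}.
FOLLOW(<F>): in <D>::=p <F> p, <F> is followed by p with FIRST {p}. Thus FOLLOW(<F>) = {p}.
FOLLOW(<C>): in <H>::=<C> t, <C> is followed by t with FIRST {t}. Thus FOLLOW(<C>) = {t}.
FOLLOW(<H>): in <S>::=<H> u p, <H> is followed by u p with FIRST {u}; in <C>::=w <H>, the suffix after <H> is empty, so FOLLOW(<H>) ⊇ FOLLOW(<C>) = {t}; in <D>::=<H>, the suffix after <H> is empty, so FOLLOW(<H>) ⊇ FOLLOW(<D>) = {$, p, t, u, w}; in <D>::=<H> <D> <H> (occurrence 1), <H> is followed by <D> <H> with FIRST {p, t, w}; in <D>::=<H> <D> <H> (occurrence 2), the suffix after <H> is empty, so FOLLOW(<H>) ⊇ FOLLOW(<D>) = {$, p, t, u, w}. Thus FOLLOW(<H>) = {$, p, t, u, w}.
FOLLOW(<D>): in <S>::=<D>, the suffix after <D> is empty, so FOLLOW(<D>) ⊇ FOLLOW(<S>) = {$}; in <H>::=<D> w <D> (occurrence 1), <D> is followed by w <D> with FIRST {w}; in <H>::=<D> w <D> (occurrence 2), the suffix after <D> is empty, so FOLLOW(<D>) ⊇ FOLLOW(<H>) = {$, p, t, u, w}; in <D>::=<H> <D> <H>, <D> is followed by <H> with FIRST {p, t, w}. Thus FOLLOW(<D>) = {$, p, t, u, w}.

{$, p, t, u, w}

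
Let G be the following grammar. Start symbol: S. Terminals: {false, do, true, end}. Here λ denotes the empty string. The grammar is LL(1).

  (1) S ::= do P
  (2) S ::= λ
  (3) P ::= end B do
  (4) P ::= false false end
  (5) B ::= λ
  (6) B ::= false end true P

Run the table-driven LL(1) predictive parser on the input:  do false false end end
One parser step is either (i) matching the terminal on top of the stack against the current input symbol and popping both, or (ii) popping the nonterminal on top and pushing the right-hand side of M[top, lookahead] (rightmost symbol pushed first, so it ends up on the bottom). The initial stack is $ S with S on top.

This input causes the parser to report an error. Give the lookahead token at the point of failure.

     Stack              Input                     Action
  1  $ S                do false false end end $  expand S ::= do P
  2  $ P do             do false false end end $  match do
  3  $ P                false false end end $     expand P ::= false false end
  4  $ end false false  false false end end $     match false
  5  $ end false        false end end $           match false
  6  $ end              end end $                 match end
  7  $                  end $                     error: stack empty but input remains

end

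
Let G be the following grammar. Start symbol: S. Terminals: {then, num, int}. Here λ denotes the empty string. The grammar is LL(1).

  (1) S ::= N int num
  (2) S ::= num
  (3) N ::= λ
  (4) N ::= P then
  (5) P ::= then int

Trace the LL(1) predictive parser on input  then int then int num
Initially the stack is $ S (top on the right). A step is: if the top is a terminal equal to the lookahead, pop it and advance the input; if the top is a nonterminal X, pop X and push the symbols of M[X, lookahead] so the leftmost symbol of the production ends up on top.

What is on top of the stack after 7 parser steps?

num

step 1: stack=$ S  input=then int then int num $  — expand S ::= N int num
step 2: stack=$ num int N  input=then int then int num $  — expand N ::= P then
step 3: stack=$ num int then P  input=then int then int num $  — expand P ::= then int
step 4: stack=$ num int then int then  input=then int then int num $  — match then
step 5: stack=$ num int then int  input=int then int num $  — match int
step 6: stack=$ num int then  input=then int num $  — match then
step 7: stack=$ num int  input=int num $  — match int
Stack after step 7: $ num (top = num).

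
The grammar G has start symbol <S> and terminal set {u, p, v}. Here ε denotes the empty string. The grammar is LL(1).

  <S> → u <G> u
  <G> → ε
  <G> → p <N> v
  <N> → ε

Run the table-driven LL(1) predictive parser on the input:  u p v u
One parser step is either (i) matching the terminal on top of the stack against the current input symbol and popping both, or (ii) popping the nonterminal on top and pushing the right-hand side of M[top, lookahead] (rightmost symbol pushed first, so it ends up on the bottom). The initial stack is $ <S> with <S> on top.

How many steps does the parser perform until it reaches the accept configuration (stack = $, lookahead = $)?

7

     Stack        Input      Action
  1  $ <S>        u p v u $  expand <S> → u <G> u
  2  $ u <G> u    u p v u $  match u
  3  $ u <G>      p v u $    expand <G> → p <N> v
  4  $ u v <N> p  p v u $    match p
  5  $ u v <N>    v u $      expand <N> → ε
  6  $ u v        v u $      match v
  7  $ u          u $        match u
Accept reached after 7 steps.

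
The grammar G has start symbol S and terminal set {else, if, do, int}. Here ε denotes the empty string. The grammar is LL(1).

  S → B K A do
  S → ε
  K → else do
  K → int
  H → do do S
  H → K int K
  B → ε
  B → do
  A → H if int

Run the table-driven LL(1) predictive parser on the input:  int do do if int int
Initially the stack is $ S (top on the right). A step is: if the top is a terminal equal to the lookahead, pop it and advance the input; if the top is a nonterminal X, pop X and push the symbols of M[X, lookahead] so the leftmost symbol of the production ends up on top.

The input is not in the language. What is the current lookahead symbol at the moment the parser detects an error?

int

step 1: stack=$ S  input=int do do if int int $  — expand S → B K A do
step 2: stack=$ do A K B  input=int do do if int int $  — expand B → ε
step 3: stack=$ do A K  input=int do do if int int $  — expand K → int
step 4: stack=$ do A int  input=int do do if int int $  — match int
step 5: stack=$ do A  input=do do if int int $  — expand A → H if int
step 6: stack=$ do int if H  input=do do if int int $  — expand H → do do S
step 7: stack=$ do int if S do do  input=do do if int int $  — match do
step 8: stack=$ do int if S do  input=do if int int $  — match do
step 9: stack=$ do int if S  input=if int int $  — expand S → ε
step 10: stack=$ do int if  input=if int int $  — match if
step 11: stack=$ do int  input=int int $  — match int
step 12: stack=$ do  input=int $  — error: top is terminal do but lookahead is int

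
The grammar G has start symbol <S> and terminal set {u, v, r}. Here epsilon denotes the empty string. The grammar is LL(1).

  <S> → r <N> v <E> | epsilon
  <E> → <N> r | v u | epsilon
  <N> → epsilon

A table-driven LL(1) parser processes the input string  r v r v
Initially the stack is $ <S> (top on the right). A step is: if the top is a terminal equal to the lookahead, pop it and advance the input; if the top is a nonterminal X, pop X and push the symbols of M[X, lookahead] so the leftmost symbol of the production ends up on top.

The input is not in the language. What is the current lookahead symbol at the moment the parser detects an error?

v

step 1: stack=$ <S>  input=r v r v $  — expand <S> → r <N> v <E>
step 2: stack=$ <E> v <N> r  input=r v r v $  — match r
step 3: stack=$ <E> v <N>  input=v r v $  — expand <N> → epsilon
step 4: stack=$ <E> v  input=v r v $  — match v
step 5: stack=$ <E>  input=r v $  — expand <E> → <N> r
step 6: stack=$ r <N>  input=r v $  — expand <N> → epsilon
step 7: stack=$ r  input=r v $  — match r
step 8: stack=$  input=v $  — error: stack empty but input remains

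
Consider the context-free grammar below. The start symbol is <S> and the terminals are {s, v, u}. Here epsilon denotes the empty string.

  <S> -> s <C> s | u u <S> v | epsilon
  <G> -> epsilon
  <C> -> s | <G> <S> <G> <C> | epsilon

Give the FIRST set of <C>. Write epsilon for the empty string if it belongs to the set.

{epsilon, s, u}

FIRST(<S>): from <S>->s <C> s we get {s}; from <S>->u u <S> v we get {u}; from <S>->epsilon we get {epsilon}. So FIRST(<S>) = {epsilon, s, u}.
FIRST(<G>): from <G>->epsilon we get {epsilon}. So FIRST(<G>) = {epsilon}.
FIRST(<C>): from <C>->s we get {s}; from <C>-><G> <S> <G> <C> we get {epsilon, s, u}; from <C>->epsilon we get {epsilon}. So FIRST(<C>) = {epsilon, s, u}.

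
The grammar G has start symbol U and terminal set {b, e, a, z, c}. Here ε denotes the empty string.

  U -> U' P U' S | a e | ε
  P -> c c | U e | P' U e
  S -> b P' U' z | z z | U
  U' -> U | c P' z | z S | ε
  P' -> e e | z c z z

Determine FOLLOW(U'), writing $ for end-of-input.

FIRST(P') = {e, z}
FIRST(U) = {ε, a, c, e, z}  (via U' P U' S)
FIRST(P) = {a, c, e, z}  (via U e, P' U e)
FIRST(S) = {ε, a, b, c, e, z}  (via U)
FIRST(U') = {ε, a, c, e, z}  (via U)
FOLLOW(U) includes $ since U is the start symbol.
FOLLOW(P'): in P->P' U e, P' is followed by U e with FIRST {a, c, e, z}; in S->b P' U' z, P' is followed by U' z with FIRST {a, c, e, z}; in U'->c P' z, P' is followed by z with FIRST {z}. Thus FOLLOW(P') = {a, c, e, z}.
FOLLOW(U): in P->U e, U is followed by e with FIRST {e}; in P->P' U e, U is followed by e with FIRST {e}; in S->U, the suffix after U is empty, so FOLLOW(U) ⊇ FOLLOW(S) = {$, a, b, c, e, z}; in U'->U, the suffix after U is empty, so FOLLOW(U) ⊇ FOLLOW(U') = {$, a, b, c, e, z}. Thus FOLLOW(U) = {$, a, b, c, e, z}.
FOLLOW(P): in U->U' P U' S, P is followed by U' S with FIRST {ε, a, b, c, e, z}; in U->U' P U' S, the suffix after P is nullable, so FOLLOW(P) ⊇ FOLLOW(U) = {$, a, b, c, e, z}. Thus FOLLOW(P) = {$, a, b, c, e, z}.
FOLLOW(U'): in U->U' P U' S (occurrence 1), U' is followed by P U' S with FIRST {a, c, e, z}; in U->U' P U' S (occurrence 2), U' is followed by S with FIRST {ε, a, b, c, e, z}; in U->U' P U' S (occurrence 2), the suffix after U' is nullable, so FOLLOW(U') ⊇ FOLLOW(U) = {$, a, b, c, e, z}; in S->b P' U' z, U' is followed by z with FIRST {z}. Thus FOLLOW(U') = {$, a, b, c, e, z}.
FOLLOW(S): in U->U' P U' S, the suffix after S is empty, so FOLLOW(S) ⊇ FOLLOW(U) = {$, a, b, c, e, z}; in U'->z S, the suffix after S is empty, so FOLLOW(S) ⊇ FOLLOW(U') = {$, a, b, c, e, z}. Thus FOLLOW(S) = {$, a, b, c, e, z}.

{$, a, b, c, e, z}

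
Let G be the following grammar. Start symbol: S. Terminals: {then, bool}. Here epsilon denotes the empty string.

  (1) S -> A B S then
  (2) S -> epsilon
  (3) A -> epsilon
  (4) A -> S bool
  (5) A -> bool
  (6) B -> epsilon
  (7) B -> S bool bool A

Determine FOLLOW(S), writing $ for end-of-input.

{$, bool, then}

FIRST(S): from S->A B S then we get {bool, then}; from S->epsilon we get {epsilon}. So FIRST(S) = {epsilon, bool, then}.
FIRST(A): from A->epsilon we get {epsilon}; from A->S bool we get {bool, then}; from A->bool we get {bool}. So FIRST(A) = {epsilon, bool, then}.
FIRST(B): from B->epsilon we get {epsilon}; from B->S bool bool A we get {bool, then}. So FIRST(B) = {epsilon, bool, then}.
FOLLOW(S) includes $ since S is the start symbol.
FOLLOW(S): in S->A B S then, S is followed by then with FIRST {then}; in A->S bool, S is followed by bool with FIRST {bool}; in B->S bool bool A, S is followed by bool bool A with FIRST {bool}. Thus FOLLOW(S) = {$, bool, then}.
FOLLOW(B): in S->A B S then, B is followed by S then with FIRST {bool, then}. Thus FOLLOW(B) = {bool, then}.
FOLLOW(A): in S->A B S then, A is followed by B S then with FIRST {bool, then}; in B->S bool bool A, the suffix after A is empty, so FOLLOW(A) ⊇ FOLLOW(B) = {bool, then}. Thus FOLLOW(A) = {bool, then}.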